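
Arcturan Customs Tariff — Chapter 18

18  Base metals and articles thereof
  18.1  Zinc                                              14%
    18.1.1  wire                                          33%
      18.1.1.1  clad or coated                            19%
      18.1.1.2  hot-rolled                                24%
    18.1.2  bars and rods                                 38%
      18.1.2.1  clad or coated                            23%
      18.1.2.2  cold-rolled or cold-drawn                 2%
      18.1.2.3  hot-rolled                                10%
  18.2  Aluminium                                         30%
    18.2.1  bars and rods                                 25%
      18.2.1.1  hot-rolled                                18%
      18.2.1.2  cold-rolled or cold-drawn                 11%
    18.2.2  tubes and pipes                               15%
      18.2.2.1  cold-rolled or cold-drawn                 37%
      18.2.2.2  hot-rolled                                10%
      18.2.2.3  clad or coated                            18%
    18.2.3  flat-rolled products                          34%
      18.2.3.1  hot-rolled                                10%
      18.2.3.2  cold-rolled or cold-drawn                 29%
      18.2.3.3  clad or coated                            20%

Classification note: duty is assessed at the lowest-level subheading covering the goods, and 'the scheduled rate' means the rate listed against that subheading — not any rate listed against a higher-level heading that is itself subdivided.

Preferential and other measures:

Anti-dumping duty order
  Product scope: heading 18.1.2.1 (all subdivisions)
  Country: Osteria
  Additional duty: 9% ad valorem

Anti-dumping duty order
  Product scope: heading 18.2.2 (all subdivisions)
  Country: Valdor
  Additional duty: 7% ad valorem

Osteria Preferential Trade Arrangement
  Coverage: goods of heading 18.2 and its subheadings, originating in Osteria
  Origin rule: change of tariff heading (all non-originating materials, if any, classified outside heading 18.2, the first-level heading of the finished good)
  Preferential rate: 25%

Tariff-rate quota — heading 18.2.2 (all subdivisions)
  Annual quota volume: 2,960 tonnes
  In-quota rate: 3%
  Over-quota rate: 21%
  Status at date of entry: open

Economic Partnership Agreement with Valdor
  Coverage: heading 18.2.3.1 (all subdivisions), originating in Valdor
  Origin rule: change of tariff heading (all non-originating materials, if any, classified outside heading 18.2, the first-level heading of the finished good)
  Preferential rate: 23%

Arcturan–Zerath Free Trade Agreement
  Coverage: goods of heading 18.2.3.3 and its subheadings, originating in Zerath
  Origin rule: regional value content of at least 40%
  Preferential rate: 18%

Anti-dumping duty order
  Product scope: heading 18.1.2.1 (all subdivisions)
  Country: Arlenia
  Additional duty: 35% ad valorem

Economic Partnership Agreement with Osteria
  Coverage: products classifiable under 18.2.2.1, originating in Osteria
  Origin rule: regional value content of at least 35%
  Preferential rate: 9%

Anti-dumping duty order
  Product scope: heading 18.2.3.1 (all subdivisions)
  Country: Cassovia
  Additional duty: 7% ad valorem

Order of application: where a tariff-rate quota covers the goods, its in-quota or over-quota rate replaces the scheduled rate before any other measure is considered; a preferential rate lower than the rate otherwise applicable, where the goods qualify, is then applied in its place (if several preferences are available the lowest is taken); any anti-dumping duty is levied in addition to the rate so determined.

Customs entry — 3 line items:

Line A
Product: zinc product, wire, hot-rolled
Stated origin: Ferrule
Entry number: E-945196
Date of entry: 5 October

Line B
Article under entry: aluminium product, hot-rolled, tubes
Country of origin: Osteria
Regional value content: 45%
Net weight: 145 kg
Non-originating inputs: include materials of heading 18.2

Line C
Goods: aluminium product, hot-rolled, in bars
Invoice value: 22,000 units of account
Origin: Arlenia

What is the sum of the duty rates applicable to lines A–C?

Line A: zinc → 18.1; wire → 18.1.1; hot-rolled → 18.1.1.2. Scheduled 24%. No special measure applies. → 24%.
Line B: aluminium → 18.2; tubes → 18.2.2; hot-rolled → 18.2.2.2. Scheduled 10%. quota on 18.2.2 open → in-quota 3%; Osteria agreement on 18.2: CTH not met; Osteria agreement on 18.2.2.1: 18.2.2.2 not covered. → 3%.
Line C: aluminium → 18.2; in bars → 18.2.1; hot-rolled → 18.2.1.1. Scheduled 18%. No special measure applies. → 18%.
Sum: 24% + 3% + 18% = 45%.

45%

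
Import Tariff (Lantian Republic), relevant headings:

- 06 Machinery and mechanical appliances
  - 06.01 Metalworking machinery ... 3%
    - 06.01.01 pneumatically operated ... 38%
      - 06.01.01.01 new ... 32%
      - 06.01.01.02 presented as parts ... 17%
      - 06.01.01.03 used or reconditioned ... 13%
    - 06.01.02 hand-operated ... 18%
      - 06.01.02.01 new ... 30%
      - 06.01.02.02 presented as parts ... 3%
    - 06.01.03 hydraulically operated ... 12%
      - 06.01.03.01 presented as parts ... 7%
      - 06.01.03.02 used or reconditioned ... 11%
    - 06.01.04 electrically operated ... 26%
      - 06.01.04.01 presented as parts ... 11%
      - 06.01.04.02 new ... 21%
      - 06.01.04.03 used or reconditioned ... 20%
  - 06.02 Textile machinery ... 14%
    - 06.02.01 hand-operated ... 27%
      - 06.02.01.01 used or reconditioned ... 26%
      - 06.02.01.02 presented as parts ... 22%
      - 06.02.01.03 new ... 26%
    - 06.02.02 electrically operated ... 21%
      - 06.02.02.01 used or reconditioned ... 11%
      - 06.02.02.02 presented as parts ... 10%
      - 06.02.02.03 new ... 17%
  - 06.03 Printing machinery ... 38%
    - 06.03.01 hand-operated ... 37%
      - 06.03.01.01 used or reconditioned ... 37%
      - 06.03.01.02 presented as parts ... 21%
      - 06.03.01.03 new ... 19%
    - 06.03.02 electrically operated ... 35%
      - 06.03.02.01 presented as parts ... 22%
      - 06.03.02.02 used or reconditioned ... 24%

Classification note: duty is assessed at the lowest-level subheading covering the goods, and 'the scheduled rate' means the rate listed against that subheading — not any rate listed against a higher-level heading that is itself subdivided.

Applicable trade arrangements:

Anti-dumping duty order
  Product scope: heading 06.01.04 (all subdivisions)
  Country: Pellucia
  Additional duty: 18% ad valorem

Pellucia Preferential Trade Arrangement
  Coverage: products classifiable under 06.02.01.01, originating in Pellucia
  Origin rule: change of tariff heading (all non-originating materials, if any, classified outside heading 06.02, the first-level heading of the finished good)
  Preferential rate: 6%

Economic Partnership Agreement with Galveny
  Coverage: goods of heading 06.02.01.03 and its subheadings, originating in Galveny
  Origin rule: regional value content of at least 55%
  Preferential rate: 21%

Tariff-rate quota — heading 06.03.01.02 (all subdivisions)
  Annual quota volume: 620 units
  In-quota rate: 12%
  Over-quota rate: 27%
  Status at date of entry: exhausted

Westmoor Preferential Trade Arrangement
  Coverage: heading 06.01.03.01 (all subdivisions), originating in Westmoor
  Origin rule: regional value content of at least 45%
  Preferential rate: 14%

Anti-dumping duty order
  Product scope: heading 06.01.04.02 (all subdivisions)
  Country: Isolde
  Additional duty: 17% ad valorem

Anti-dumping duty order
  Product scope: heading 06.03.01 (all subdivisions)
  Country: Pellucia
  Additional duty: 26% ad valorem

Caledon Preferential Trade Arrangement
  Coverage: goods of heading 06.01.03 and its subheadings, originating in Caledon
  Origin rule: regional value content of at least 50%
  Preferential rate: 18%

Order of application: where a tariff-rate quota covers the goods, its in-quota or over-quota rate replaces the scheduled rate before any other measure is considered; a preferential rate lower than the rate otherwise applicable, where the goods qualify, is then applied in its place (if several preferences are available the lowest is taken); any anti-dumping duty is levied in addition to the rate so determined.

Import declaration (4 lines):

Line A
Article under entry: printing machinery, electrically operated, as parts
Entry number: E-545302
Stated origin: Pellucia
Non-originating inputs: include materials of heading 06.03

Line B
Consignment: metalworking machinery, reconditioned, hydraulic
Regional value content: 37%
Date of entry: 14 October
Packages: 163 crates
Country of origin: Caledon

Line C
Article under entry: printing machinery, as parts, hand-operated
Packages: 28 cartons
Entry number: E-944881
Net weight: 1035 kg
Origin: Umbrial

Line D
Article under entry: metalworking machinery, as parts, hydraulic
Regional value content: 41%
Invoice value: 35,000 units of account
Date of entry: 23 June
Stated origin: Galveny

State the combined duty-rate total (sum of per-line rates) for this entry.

67%

Line A: printing → 06.03; electrically operated → 06.03.02; as parts → 06.03.02.01. Scheduled 22%. Pellucia agreement on 06.02.01.01: 06.03.02.01 not covered. → 22%.
Line B: metalworking → 06.01; hydraulic → 06.01.03; reconditioned → 06.01.03.02. Scheduled 11%. Caledon agreement on 06.01.03: RVC < 50%. → 11%.
Line C: printing → 06.03; hand-operated → 06.03.01; as parts → 06.03.01.02. Scheduled 21%. quota on 06.03.01.02 exhausted → over-quota 27%. → 27%.
Line D: metalworking → 06.01; hydraulic → 06.01.03; as parts → 06.01.03.01. Scheduled 7%. Galveny agreement on 06.02.01.03: 06.01.03.01 not covered. → 7%.
Sum: 22% + 11% + 27% + 7% = 67%.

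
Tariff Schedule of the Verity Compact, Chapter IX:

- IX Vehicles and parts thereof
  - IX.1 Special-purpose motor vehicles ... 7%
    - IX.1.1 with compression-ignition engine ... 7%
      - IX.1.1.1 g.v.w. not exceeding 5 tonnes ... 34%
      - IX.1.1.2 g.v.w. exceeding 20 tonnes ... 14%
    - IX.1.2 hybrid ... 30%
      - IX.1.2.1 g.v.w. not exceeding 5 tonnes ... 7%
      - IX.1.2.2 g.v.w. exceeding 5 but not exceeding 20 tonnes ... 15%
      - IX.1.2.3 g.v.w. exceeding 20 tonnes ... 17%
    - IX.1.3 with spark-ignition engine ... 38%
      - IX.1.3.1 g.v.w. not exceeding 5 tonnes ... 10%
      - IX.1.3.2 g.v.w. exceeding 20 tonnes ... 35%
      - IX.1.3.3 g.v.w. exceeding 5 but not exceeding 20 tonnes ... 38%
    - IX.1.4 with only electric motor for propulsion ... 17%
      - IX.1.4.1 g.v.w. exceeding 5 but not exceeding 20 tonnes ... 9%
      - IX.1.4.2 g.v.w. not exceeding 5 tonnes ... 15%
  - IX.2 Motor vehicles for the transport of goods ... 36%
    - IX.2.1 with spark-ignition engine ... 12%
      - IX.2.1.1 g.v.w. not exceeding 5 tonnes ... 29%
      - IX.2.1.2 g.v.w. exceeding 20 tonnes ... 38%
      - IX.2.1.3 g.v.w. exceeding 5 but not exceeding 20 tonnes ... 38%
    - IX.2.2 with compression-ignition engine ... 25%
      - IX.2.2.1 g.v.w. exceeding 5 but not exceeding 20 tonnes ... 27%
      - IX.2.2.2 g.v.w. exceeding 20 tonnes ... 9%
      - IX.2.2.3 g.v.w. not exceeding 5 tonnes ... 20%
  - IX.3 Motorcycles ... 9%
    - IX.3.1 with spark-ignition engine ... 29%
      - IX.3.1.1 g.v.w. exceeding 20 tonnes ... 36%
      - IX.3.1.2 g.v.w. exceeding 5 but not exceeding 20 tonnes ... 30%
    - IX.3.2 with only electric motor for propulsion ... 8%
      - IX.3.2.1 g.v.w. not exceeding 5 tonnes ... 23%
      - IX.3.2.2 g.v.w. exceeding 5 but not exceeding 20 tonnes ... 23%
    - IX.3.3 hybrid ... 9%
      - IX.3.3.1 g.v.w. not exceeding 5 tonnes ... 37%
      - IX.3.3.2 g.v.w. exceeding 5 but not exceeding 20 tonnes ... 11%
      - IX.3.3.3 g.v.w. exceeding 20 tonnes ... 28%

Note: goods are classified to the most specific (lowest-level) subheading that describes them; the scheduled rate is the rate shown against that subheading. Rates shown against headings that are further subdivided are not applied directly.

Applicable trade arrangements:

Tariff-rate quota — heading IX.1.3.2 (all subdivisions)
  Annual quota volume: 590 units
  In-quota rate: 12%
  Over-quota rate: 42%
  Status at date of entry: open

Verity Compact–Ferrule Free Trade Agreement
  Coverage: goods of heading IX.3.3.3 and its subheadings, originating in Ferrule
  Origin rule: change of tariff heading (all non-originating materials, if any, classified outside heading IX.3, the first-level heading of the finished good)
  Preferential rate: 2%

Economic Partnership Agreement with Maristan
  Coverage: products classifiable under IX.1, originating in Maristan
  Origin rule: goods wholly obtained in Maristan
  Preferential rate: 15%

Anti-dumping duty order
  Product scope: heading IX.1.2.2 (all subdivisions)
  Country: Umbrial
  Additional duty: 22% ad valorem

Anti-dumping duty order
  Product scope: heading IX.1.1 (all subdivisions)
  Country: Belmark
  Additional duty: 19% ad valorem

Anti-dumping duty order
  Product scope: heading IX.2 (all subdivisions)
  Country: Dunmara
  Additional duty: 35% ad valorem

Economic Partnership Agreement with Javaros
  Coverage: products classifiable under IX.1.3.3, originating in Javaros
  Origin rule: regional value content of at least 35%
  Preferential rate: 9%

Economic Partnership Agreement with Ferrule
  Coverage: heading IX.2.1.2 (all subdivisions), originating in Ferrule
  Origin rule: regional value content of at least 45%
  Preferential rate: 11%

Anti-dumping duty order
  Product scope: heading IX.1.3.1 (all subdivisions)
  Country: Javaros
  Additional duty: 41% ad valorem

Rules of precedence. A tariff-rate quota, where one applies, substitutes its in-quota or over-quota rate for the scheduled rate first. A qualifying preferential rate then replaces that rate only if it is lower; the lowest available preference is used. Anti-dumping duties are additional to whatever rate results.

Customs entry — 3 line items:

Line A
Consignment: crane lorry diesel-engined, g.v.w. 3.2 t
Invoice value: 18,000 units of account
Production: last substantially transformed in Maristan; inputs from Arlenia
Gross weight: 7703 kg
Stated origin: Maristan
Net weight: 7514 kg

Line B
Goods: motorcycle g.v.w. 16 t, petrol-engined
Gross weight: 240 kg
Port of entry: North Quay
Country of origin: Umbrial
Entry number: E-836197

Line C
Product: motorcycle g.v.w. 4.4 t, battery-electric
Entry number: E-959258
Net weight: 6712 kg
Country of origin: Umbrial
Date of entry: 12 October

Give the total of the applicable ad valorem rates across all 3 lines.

Line A: crane lorry → IX.1; diesel-engined → IX.1.1; g.v.w. 3.2 t → IX.1.1.1. Scheduled 34%. Maristan agreement on IX.1: not wholly obtained. → 34%.
Line B: motorcycle → IX.3; petrol-engined → IX.3.1; g.v.w. 16 t → IX.3.1.2. Scheduled 30%. No special measure applies. → 30%.
Line C: motorcycle → IX.3; battery-electric → IX.3.2; g.v.w. 4.4 t → IX.3.2.1. Scheduled 23%. No special measure applies. → 23%.
Sum: 34% + 30% + 23% = 87%.

87%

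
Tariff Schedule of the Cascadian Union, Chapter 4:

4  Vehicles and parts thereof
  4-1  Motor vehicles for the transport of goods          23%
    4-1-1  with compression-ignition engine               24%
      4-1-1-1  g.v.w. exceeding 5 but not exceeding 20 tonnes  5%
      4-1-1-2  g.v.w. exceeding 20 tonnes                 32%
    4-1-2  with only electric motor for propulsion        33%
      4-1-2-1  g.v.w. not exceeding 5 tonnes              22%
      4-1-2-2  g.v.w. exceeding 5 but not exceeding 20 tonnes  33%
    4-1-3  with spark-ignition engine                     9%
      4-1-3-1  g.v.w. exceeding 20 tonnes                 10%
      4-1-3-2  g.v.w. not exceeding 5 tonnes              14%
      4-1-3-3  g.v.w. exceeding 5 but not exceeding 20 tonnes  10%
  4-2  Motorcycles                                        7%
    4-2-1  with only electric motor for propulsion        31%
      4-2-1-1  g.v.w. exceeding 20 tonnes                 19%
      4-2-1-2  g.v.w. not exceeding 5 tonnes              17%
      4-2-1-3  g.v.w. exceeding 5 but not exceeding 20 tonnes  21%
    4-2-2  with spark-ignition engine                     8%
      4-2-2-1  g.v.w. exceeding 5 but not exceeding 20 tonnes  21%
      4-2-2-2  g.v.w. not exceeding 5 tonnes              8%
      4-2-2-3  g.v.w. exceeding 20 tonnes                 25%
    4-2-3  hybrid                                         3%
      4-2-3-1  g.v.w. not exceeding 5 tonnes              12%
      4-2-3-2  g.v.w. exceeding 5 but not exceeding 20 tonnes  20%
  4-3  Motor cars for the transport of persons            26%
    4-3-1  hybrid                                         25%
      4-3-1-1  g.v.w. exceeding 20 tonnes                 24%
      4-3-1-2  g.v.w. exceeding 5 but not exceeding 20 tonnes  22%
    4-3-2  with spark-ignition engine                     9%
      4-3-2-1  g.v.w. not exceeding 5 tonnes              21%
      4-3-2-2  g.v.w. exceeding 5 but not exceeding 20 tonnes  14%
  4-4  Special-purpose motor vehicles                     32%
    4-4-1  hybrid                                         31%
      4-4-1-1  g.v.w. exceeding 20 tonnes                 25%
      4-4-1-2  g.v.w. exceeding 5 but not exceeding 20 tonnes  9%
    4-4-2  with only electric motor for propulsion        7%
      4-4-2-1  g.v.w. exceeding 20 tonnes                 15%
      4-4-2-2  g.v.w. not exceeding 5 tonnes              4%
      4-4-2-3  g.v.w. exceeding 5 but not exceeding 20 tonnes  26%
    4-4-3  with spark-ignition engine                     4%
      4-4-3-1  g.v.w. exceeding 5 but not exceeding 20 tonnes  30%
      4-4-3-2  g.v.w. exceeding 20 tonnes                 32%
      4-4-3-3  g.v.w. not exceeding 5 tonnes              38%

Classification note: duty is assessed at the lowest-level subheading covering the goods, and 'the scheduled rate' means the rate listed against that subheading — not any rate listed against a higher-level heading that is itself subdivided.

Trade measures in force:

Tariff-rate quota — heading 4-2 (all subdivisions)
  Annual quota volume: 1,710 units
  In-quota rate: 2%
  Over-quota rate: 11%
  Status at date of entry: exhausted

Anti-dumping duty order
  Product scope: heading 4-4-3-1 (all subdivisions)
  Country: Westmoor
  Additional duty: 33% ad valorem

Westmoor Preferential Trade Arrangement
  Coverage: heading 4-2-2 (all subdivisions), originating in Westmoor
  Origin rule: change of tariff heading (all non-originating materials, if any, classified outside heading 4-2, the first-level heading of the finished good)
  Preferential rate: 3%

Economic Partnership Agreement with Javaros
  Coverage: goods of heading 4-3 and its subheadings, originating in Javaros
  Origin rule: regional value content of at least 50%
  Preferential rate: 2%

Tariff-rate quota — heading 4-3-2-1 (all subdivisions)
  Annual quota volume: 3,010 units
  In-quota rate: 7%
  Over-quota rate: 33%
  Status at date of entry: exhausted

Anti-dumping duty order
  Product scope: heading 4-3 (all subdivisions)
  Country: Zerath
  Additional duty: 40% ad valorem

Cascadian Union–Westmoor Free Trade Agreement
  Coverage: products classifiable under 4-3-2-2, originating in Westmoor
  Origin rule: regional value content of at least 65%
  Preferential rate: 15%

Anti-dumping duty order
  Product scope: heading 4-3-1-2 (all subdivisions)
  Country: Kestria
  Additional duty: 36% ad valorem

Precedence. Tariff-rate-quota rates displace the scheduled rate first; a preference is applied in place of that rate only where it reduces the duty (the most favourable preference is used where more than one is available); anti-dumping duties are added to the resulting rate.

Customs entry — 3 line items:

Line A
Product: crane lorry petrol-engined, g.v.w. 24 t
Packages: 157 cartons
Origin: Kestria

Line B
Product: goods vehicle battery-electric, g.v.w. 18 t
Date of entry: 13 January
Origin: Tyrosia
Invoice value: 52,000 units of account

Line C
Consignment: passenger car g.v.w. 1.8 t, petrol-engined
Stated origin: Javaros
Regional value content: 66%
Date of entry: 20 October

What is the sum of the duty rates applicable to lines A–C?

67%

Line A: crane lorry → 4-4; petrol-engined → 4-4-3; g.v.w. 24 t → 4-4-3-2. Scheduled 32%. No special measure applies. → 32%.
Line B: goods vehicle → 4-1; battery-electric → 4-1-2; g.v.w. 18 t → 4-1-2-2. Scheduled 33%. No special measure applies. → 33%.
Line C: passenger car → 4-3; petrol-engined → 4-3-2; g.v.w. 1.8 t → 4-3-2-1. Scheduled 21%. quota on 4-3-2-1 exhausted → over-quota 33%; Javaros agreement on 4-3: RVC ≥ 50% → 2% available; preferential 2%. → 2%.
Sum: 32% + 33% + 2% = 67%.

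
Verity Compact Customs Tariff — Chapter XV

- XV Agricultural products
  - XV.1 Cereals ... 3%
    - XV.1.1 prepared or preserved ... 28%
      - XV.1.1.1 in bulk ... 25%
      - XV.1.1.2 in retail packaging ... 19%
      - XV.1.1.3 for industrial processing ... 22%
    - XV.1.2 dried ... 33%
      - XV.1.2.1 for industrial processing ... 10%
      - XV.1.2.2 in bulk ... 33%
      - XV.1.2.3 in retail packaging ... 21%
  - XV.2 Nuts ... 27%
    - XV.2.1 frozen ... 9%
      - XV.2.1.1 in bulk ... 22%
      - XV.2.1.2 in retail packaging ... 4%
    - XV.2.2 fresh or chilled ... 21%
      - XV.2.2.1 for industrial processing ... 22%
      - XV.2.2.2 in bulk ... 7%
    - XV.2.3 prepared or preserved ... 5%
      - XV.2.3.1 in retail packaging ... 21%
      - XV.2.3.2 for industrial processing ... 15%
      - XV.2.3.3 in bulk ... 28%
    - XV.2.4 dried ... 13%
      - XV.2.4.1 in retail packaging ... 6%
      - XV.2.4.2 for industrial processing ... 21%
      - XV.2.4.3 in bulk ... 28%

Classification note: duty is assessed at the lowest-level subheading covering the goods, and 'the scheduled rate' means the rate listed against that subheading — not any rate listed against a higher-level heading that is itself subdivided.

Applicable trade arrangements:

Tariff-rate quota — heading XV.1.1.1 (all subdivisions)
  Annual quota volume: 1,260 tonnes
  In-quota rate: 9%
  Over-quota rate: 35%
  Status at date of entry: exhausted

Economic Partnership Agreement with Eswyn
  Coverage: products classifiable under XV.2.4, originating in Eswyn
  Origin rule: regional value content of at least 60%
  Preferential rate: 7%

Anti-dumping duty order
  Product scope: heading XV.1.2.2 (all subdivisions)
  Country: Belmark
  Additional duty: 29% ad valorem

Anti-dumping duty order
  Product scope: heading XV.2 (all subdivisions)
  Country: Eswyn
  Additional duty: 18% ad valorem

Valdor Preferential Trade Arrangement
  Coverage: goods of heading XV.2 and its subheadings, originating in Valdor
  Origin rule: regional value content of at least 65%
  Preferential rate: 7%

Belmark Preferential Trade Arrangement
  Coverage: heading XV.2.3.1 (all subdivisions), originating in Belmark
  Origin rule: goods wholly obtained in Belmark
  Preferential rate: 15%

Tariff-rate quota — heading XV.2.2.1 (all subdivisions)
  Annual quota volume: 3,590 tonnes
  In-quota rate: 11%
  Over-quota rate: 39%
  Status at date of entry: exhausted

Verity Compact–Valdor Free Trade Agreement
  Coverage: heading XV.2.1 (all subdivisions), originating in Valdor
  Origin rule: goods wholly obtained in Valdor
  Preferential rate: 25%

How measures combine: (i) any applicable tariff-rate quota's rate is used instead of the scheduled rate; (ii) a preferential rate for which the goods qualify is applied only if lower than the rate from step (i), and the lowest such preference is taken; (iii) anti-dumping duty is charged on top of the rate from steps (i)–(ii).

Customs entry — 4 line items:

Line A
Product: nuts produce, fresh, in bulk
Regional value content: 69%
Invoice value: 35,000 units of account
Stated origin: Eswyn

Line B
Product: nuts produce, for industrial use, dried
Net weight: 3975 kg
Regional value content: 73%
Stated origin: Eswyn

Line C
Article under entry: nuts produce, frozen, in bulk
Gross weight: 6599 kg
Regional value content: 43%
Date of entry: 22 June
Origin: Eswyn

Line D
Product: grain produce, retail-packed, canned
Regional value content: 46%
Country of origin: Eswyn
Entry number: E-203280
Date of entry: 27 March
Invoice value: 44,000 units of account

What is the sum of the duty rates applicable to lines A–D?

Line A: nuts → XV.2; fresh → XV.2.2; in bulk → XV.2.2.2. Scheduled 7%. Eswyn agreement on XV.2.4: XV.2.2.2 not covered; anti-dumping (Eswyn, XV.2): +18%; total 7% + 18% = 25%. → 25%.
Line B: nuts → XV.2; dried → XV.2.4; for industrial use → XV.2.4.2. Scheduled 21%. Eswyn agreement on XV.2.4: RVC ≥ 60% → 7% available; preferential 7%; anti-dumping (Eswyn, XV.2): +18%; total 7% + 18% = 25%. → 25%.
Line C: nuts → XV.2; frozen → XV.2.1; in bulk → XV.2.1.1. Scheduled 22%. Eswyn agreement on XV.2.4: XV.2.1.1 not covered; anti-dumping (Eswyn, XV.2): +18%; total 22% + 18% = 40%. → 40%.
Line D: grain → XV.1; canned → XV.1.1; retail-packed → XV.1.1.2. Scheduled 19%. Eswyn agreement on XV.2.4: XV.1.1.2 not covered. → 19%.
Sum: 25% + 25% + 40% + 19% = 109%.

109%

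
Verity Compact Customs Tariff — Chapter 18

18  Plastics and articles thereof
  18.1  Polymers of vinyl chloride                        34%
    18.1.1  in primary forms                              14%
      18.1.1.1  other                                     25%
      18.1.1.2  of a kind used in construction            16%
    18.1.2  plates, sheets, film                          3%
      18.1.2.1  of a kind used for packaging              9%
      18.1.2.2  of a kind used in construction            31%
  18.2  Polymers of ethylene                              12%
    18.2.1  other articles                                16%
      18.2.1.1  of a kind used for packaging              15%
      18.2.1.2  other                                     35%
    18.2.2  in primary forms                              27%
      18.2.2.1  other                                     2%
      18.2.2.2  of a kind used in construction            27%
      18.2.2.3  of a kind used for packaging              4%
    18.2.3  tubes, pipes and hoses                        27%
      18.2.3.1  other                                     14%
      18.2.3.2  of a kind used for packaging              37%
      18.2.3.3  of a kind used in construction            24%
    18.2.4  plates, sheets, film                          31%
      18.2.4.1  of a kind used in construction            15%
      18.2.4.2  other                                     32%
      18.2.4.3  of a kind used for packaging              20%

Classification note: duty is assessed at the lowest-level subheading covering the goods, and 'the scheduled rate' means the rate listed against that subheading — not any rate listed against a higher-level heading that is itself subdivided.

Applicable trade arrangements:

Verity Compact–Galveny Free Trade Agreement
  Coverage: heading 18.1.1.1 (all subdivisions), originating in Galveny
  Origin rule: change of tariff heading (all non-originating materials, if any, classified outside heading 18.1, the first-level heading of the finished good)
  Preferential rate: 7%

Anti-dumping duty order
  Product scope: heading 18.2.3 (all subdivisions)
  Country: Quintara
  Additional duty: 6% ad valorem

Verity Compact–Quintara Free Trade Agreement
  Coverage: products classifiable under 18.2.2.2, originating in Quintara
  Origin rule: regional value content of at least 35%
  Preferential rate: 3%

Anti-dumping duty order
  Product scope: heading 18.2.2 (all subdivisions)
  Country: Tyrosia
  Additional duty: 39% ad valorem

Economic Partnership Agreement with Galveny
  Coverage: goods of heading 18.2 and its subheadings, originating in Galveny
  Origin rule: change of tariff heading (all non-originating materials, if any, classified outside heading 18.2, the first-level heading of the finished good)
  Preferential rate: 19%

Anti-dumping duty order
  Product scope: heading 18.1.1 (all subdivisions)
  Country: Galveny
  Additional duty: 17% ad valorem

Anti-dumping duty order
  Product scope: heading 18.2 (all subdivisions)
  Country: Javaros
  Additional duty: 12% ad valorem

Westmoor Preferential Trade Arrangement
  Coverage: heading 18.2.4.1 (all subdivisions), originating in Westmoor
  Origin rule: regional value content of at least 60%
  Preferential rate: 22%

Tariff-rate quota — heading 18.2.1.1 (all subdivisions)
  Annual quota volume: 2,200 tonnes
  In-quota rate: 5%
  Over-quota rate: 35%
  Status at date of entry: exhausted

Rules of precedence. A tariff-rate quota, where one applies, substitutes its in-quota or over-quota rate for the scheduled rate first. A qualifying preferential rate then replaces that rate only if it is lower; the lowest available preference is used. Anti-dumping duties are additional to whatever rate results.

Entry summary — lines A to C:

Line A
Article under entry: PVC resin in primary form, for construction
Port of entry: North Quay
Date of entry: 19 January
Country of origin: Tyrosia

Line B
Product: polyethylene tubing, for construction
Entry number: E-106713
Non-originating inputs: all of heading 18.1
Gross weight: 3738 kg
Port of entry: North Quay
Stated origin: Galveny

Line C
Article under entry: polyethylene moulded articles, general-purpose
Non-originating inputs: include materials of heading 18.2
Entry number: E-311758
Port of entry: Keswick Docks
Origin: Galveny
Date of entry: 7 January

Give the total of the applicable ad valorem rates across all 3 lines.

70%

Line A: PVC → 18.1; resin in primary form → 18.1.1; for construction → 18.1.1.2. Scheduled 16%. No special measure applies. → 16%.
Line B: polyethylene → 18.2; tubing → 18.2.3; for construction → 18.2.3.3. Scheduled 24%. Galveny agreement on 18.1.1.1: 18.2.3.3 not covered; Galveny agreement on 18.2: CTH met → 19% available; preferential 19%. → 19%.
Line C: polyethylene → 18.2; moulded articles → 18.2.1; general-purpose → 18.2.1.2. Scheduled 35%. Galveny agreement on 18.1.1.1: 18.2.1.2 not covered; Galveny agreement on 18.2: CTH not met. → 35%.
Sum: 16% + 19% + 35% = 70%.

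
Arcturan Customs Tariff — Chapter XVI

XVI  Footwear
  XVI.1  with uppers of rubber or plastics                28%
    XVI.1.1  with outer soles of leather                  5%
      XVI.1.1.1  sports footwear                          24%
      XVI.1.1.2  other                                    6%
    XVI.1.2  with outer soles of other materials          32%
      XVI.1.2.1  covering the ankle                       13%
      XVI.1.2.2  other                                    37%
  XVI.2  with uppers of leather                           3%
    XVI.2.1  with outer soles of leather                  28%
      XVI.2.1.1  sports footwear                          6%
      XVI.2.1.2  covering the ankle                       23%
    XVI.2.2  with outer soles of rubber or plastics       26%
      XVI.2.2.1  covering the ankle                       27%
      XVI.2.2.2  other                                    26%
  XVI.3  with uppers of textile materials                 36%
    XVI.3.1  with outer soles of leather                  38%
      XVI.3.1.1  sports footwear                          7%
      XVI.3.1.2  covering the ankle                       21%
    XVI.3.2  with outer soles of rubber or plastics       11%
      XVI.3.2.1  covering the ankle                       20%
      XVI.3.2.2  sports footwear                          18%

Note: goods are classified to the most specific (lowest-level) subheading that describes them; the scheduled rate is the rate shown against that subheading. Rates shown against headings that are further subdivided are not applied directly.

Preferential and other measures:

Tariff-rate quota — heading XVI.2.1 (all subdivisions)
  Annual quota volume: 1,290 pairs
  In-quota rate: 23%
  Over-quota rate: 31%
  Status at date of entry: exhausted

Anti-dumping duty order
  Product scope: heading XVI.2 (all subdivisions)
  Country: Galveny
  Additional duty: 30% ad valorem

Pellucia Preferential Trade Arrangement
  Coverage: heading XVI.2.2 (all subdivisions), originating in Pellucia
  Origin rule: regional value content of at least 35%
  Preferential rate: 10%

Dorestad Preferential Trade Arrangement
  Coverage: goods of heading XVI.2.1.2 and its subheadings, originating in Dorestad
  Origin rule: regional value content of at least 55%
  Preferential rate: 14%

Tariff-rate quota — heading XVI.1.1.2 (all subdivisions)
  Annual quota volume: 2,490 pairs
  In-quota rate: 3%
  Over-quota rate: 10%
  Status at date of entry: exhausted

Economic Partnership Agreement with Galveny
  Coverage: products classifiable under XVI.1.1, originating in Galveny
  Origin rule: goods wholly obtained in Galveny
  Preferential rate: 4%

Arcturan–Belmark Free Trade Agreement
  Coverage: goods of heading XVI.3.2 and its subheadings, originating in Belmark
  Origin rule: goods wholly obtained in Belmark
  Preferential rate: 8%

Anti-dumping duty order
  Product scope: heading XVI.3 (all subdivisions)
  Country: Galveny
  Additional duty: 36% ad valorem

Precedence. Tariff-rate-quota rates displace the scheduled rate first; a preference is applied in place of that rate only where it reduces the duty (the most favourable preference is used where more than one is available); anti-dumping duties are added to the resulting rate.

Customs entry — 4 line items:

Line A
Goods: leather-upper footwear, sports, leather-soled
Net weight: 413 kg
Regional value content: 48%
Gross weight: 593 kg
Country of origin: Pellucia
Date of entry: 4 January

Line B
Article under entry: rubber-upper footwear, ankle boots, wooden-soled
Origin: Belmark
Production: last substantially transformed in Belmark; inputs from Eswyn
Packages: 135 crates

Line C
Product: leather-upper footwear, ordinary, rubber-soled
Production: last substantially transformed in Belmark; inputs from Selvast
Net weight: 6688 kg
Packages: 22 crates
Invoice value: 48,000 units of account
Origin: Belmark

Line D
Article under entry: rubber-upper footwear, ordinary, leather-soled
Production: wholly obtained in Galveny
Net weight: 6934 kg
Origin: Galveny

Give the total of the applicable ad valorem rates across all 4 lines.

Line A: leather-upper → XVI.2; leather-soled → XVI.2.1; sports → XVI.2.1.1. Scheduled 6%. quota on XVI.2.1 exhausted → over-quota 31%; Pellucia agreement on XVI.2.2: XVI.2.1.1 not covered. → 31%.
Line B: rubber-upper → XVI.1; wooden-soled → XVI.1.2; ankle boots → XVI.1.2.1. Scheduled 13%. Belmark agreement on XVI.3.2: XVI.1.2.1 not covered. → 13%.
Line C: leather-upper → XVI.2; rubber-soled → XVI.2.2; ordinary → XVI.2.2.2. Scheduled 26%. Belmark agreement on XVI.3.2: XVI.2.2.2 not covered. → 26%.
Line D: rubber-upper → XVI.1; leather-soled → XVI.1.1; ordinary → XVI.1.1.2. Scheduled 6%. quota on XVI.1.1.2 exhausted → over-quota 10%; Galveny agreement on XVI.1.1: wholly obtained → 4% available; preferential 4%. → 4%.
Sum: 31% + 13% + 26% + 4% = 74%.

74%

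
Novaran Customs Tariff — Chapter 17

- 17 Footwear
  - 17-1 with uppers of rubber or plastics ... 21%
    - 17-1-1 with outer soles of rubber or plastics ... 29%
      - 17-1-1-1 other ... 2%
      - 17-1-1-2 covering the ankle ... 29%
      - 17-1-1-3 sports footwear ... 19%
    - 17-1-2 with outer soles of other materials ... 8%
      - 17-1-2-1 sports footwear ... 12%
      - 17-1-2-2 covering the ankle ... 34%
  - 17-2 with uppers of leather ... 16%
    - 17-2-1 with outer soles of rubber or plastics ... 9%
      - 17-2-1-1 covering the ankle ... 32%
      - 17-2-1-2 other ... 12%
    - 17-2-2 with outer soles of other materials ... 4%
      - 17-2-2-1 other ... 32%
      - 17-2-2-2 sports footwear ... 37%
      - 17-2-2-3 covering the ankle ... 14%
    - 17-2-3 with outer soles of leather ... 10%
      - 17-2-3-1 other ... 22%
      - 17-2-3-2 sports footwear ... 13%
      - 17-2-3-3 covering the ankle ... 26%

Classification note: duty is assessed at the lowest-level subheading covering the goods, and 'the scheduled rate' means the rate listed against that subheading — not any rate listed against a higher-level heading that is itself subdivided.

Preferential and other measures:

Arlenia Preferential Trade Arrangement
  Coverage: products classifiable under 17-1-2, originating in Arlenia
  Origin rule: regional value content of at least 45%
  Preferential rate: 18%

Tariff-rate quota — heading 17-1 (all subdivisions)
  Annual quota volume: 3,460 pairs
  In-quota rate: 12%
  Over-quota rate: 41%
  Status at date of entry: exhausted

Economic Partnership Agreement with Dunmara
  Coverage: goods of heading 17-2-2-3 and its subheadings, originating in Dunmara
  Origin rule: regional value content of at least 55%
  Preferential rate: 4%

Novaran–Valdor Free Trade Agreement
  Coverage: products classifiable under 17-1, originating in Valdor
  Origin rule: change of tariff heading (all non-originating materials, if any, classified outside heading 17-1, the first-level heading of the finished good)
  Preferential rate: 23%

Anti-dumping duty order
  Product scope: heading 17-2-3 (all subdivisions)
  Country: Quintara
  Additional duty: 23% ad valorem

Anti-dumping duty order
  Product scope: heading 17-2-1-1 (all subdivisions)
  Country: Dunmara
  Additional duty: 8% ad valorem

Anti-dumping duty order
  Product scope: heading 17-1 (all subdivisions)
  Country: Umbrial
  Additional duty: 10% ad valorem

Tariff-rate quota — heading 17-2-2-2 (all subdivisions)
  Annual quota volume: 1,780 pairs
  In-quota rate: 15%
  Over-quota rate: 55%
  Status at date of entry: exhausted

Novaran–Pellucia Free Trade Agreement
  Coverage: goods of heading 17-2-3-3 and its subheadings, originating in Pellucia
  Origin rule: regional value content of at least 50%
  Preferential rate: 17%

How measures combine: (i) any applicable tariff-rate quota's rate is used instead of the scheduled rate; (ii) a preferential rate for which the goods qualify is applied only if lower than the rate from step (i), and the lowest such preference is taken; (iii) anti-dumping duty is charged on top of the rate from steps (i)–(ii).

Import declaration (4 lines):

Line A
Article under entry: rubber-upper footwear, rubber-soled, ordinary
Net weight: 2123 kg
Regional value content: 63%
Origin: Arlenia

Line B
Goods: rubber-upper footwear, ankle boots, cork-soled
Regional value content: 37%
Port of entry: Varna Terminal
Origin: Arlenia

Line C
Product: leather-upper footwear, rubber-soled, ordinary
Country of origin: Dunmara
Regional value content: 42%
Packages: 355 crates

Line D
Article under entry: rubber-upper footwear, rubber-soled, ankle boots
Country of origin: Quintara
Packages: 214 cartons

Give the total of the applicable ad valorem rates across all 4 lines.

Line A: rubber-upper → 17-1; rubber-soled → 17-1-1; ordinary → 17-1-1-1. Scheduled 2%. quota on 17-1 exhausted → over-quota 41%; Arlenia agreement on 17-1-2: 17-1-1-1 not covered. → 41%.
Line B: rubber-upper → 17-1; cork-soled → 17-1-2; ankle boots → 17-1-2-2. Scheduled 34%. quota on 17-1 exhausted → over-quota 41%; Arlenia agreement on 17-1-2: RVC < 45%. → 41%.
Line C: leather-upper → 17-2; rubber-soled → 17-2-1; ordinary → 17-2-1-2. Scheduled 12%. Dunmara agreement on 17-2-2-3: 17-2-1-2 not covered. → 12%.
Line D: rubber-upper → 17-1; rubber-soled → 17-1-1; ankle boots → 17-1-1-2. Scheduled 29%. quota on 17-1 exhausted → over-quota 41%. → 41%.
Sum: 41% + 41% + 12% + 41% = 135%.

135%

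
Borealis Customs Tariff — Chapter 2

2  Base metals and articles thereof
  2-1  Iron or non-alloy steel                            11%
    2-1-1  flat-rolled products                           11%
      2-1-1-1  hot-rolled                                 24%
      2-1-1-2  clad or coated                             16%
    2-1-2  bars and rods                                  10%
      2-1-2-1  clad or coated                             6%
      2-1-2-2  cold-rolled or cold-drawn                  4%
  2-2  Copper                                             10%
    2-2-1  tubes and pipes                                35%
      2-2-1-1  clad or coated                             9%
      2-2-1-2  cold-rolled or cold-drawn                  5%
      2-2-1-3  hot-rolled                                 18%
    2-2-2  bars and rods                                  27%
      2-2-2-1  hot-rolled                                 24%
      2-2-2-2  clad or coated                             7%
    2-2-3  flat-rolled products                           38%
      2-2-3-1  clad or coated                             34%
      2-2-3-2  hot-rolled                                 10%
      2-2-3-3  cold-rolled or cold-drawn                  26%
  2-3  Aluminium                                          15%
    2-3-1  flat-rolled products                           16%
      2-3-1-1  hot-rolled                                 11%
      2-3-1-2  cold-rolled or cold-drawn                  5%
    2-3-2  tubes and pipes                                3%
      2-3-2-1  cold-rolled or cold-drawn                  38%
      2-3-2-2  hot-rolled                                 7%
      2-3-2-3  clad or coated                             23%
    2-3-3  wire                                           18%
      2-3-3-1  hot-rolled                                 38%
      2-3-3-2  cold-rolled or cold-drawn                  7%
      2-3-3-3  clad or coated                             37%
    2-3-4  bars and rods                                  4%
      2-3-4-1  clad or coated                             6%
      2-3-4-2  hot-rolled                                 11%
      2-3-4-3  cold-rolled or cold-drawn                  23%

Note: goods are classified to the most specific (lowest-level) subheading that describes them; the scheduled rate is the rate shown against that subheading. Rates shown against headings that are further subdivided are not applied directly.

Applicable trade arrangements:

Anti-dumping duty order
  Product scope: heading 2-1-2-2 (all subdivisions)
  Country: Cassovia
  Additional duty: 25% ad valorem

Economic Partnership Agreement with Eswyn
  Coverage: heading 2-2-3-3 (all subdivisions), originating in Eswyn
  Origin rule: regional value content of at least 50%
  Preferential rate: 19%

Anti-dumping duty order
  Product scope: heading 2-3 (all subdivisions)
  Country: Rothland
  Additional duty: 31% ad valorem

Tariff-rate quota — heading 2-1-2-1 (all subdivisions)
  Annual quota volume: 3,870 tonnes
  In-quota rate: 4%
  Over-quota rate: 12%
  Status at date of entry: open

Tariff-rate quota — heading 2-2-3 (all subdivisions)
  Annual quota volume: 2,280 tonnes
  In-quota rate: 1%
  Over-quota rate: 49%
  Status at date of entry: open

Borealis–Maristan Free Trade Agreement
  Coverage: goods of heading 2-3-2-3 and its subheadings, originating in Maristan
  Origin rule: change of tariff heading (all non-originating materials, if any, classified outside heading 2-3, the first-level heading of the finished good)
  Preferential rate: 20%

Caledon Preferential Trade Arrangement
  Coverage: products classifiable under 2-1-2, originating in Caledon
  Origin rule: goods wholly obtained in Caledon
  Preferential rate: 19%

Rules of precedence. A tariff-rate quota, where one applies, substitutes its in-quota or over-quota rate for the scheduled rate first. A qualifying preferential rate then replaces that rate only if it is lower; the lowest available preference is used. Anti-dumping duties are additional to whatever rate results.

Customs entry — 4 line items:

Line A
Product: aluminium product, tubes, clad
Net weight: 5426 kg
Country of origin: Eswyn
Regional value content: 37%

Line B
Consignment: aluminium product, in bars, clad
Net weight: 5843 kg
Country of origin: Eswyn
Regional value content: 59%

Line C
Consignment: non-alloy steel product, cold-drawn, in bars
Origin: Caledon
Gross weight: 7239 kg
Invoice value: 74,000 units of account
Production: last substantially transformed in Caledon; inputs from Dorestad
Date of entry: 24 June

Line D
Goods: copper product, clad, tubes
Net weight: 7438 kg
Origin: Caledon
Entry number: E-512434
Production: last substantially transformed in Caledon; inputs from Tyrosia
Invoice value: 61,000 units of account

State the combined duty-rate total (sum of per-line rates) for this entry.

Line A: aluminium → 2-3; tubes → 2-3-2; clad → 2-3-2-3. Scheduled 23%. Eswyn agreement on 2-2-3-3: 2-3-2-3 not covered. → 23%.
Line B: aluminium → 2-3; in bars → 2-3-4; clad → 2-3-4-1. Scheduled 6%. Eswyn agreement on 2-2-3-3: 2-3-4-1 not covered. → 6%.
Line C: non-alloy steel → 2-1; in bars → 2-1-2; cold-drawn → 2-1-2-2. Scheduled 4%. Caledon agreement on 2-1-2: not wholly obtained. → 4%.
Line D: copper → 2-2; tubes → 2-2-1; clad → 2-2-1-1. Scheduled 9%. Caledon agreement on 2-1-2: 2-2-1-1 not covered. → 9%.
Sum: 23% + 6% + 4% + 9% = 42%.

42%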